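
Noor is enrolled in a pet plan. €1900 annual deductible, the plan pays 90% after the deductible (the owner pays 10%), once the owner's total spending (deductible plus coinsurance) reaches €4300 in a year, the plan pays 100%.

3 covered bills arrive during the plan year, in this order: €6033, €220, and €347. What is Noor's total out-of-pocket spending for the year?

€2370

#1 (€6033): deductible takes €1900, €4133 remains; 10% of €4133 = €413.30. Owner owes €2313.30 (running OOP €2313.30).
#2 (€220): deductible already satisfied, so owner's share is 10% × €220 = €22. Cost to owner: €22. OOP to date €2335.30.
#3 (€347): deductible already satisfied, so owner's share is 10% × €347 = €34.70. Owner owes €34.70 (running OOP €2370).
Summing the owner's payments: €2313.30 + €22 + €34.70 = €2370.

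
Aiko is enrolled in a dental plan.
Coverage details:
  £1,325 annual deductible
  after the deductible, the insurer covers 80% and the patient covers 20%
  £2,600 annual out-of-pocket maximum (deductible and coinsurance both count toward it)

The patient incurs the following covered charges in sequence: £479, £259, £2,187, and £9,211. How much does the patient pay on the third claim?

£907

Claim 1 — £479: entire amount goes to the deductible. Patient pays £479; OOP now £479.
Claim 2 — £259: fully absorbed by the deductible. Patient owes £259 (running OOP £738).
Claim 3 — £2,187: £587 finishes the deductible; £1,600 goes to coinsurance; coinsurance £1,600 × 20% = £320. Patient pays £907; OOP now £1,645.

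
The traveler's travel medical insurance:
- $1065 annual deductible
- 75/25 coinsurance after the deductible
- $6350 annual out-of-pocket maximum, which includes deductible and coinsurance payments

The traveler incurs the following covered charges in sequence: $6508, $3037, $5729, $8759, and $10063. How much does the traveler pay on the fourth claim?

$1732.75

#1 ($6508): $1065 to deductible, leaving $5443; traveler's 25% is $1360.75. Traveler owes $2425.75 (running OOP $2425.75).
#2 ($3037): deductible met; 25% of $3037 = $759.25. Cost to traveler: $759.25. OOP to date $3185.
#3 ($5729): deductible met; 25% of $5729 = $1432.25. Traveler pays $1432.25; OOP now $4617.25.
#4 ($8759): 25% coinsurance on $8759 = $2189.75. OOP would hit $6807 > $6350, so the cap limits the traveler to $6350 − $4617.25 = $1732.75.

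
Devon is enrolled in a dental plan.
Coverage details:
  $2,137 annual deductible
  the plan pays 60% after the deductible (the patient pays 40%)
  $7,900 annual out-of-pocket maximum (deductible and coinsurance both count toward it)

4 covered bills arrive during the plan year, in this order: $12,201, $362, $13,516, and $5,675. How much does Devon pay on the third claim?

Bill 1, $12,201: deductible takes $2,137, $10,064 remains; patient's 40% is $4,025.60. Cost to patient: $6,162.60. OOP to date $6,162.60.
Bill 2, $362: 40% coinsurance on $362 = $144.80. Cost to patient: $144.80. OOP to date $6,307.40.
Bill 3, $13,516: deductible already satisfied, so patient's share is 40% × $13,516 = $5,406.40. Adding that to $6,307.40 gives $11,713.80, past the $7,900 cap; patient pays only $7,900 − $6,307.40 = $1,592.60.

$1,592.60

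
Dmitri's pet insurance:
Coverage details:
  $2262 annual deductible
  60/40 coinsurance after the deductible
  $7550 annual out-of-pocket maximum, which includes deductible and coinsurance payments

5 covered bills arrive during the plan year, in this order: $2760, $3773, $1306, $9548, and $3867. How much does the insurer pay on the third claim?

#1 ($2760): $2262 finishes the deductible; $498 goes to coinsurance; 40% of $498 = $199.20. Cost to owner: $2461.20. OOP to date $2461.20. Plan pays $2760 − $2461.20 = $298.80.
#2 ($3773): deductible met; 40% of $3773 = $1509.20. Owner owes $1509.20 (running OOP $3970.40). Plan pays $3773 − $1509.20 = $2263.80.
#3 ($1306): deductible already satisfied, so owner's share is 40% × $1306 = $522.40. Owner owes $522.40 (running OOP $4492.80). Insurer: $1306 − $522.40 = $783.60.

$783.60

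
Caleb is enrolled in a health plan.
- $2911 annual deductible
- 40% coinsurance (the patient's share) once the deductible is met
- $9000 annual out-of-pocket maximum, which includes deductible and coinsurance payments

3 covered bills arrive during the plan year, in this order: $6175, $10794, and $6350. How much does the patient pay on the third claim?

Claim 1 ($6175): $2911 finishes the deductible; $3264 goes to coinsurance; 40% of $3264 = $1305.60. Cost to patient: $4216.60. OOP to date $4216.60.
Claim 2 ($10794): deductible already satisfied, so patient's share is 40% × $10794 = $4317.60. Cost to patient: $4317.60. OOP to date $8534.20.
Claim 3 ($6350): 40% coinsurance on $6350 = $2540. Adding that to $8534.20 gives $11074.20, past the $9000 cap; patient pays only $9000 − $8534.20 = $465.80.

$465.80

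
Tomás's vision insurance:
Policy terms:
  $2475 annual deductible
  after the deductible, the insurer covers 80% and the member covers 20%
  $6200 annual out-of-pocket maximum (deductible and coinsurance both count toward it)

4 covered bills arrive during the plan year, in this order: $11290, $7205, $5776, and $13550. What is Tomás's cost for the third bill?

$521

Claim 1 ($11290): deductible takes $2475, $8815 remains; member's 20% is $1763. Member pays $4238; OOP now $4238.
Claim 2 ($7205): 20% coinsurance on $7205 = $1441. Member owes $1441 (running OOP $5679).
Claim 3 ($5776): deductible met; 20% of $5776 = $1155.20. OOP would hit $6834.20 > $6200, so the cap limits the member to $6200 − $5679 = $521.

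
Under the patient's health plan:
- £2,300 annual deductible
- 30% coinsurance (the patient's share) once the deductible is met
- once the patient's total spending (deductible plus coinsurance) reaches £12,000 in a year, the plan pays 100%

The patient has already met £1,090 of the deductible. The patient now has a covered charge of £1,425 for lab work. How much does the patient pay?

£1,090 of the £2,300 deductible is already met, leaving £1,210.
That leaves £1,425 − £1,210 = £215 for coinsurance.
Coinsurance: £215 × 30% = £64.50.
Patient responsibility before any cap: £1,210 + £64.50 = £1,274.50.
Total out-of-pocket so far would be £1,090 + £1,274.50 = £2,364.50, below the £12,000 cap — no reduction.

£1,274.50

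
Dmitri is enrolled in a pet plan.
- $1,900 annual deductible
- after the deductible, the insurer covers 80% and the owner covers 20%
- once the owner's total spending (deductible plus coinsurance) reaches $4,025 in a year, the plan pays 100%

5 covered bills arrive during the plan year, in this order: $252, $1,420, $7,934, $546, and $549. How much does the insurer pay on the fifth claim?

Bill 1, $252: fully absorbed by the deductible. Owner pays $252; OOP now $252. Plan pays $252 − $252 = $0.
Bill 2, $1,420: fully absorbed by the deductible. Owner owes $1,420 (running OOP $1,672). Insurer: $1,420 − $1,420 = $0.
Bill 3, $7,934: $228 finishes the deductible; $7,706 goes to coinsurance; owner's 20% is $1,541.20. Owner pays $1,769.20; OOP now $3,441.20. Insurer: $7,934 − $1,769.20 = $6,164.80.
Bill 4, $546: 20% coinsurance on $546 = $109.20. Owner pays $109.20; OOP now $3,550.40. Plan pays $546 − $109.20 = $436.80.
Bill 5, $549: deductible met; 20% of $549 = $109.80. Owner pays $109.80; OOP now $3,660.20. Insurer: $549 − $109.80 = $439.20.

$439.20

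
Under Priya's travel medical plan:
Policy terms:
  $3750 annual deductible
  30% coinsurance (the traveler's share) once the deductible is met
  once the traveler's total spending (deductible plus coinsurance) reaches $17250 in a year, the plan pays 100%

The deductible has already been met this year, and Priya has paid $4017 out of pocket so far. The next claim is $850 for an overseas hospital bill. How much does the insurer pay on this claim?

$595

The deductible is already satisfied, so the full bill goes to coinsurance.
Coinsurance: $850 × 30% = $255.
Cumulative spending $4017 + $255 = $4272 stays under the $17250 maximum.
The insurer covers the remainder: $850 − $255 = $595.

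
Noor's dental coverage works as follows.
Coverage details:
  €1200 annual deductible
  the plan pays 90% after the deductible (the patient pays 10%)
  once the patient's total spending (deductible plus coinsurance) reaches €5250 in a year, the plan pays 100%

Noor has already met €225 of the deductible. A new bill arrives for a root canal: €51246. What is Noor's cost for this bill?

€5025

Remaining deductible: €1200 − €225 = €975.
That leaves €51246 − €975 = €50271 for coinsurance.
Patient's 10% share of €50271 is €5027.10.
Patient responsibility before any cap: €975 + €5027.10 = €6002.10.
Year-to-date out-of-pocket would reach €225 + €6002.10 = €6227.10, above the €5250 maximum, so the patient pays only €5250 − €225 = €5025.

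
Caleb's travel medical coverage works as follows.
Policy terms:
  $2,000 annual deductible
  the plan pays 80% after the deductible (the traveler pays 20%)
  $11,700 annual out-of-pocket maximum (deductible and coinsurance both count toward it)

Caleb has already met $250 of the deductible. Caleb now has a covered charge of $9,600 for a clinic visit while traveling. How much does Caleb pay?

Deductible still to meet: $2,000 − $250 = $1,750.
That leaves $9,600 − $1,750 = $7,850 for coinsurance.
Coinsurance: $7,850 × 20% = $1,570.
Traveler responsibility before any cap: $1,750 + $1,570 = $3,320.
Cumulative spending $250 + $3,320 = $3,570 stays under the $11,700 maximum.

$3,320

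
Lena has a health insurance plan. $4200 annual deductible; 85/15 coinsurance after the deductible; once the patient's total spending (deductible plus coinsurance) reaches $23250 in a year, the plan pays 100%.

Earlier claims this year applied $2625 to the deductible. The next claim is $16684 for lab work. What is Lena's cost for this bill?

Remaining deductible: $4200 − $2625 = $1575.
The remaining $15109 (= $16684 − $1575) moves to coinsurance.
Coinsurance: $15109 × 15% = $2266.35.
That puts the patient's cost at $1575 + $2266.35 = $3841.35 before any cap.
Year-to-date out-of-pocket becomes $2625 + $3841.35 = $6466.35, still under the $23250 maximum, so no cap applies.

$3841.35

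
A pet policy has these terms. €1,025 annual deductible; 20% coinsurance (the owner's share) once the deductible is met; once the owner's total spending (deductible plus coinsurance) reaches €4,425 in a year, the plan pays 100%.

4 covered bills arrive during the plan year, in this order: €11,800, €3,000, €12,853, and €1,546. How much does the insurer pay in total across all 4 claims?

€24,774

Bill 1, €11,800: €1,025 to deductible, leaving €10,775; owner's 20% is €2,155. Owner pays €3,180; OOP now €3,180. Plan pays €11,800 − €3,180 = €8,620.
Bill 2, €3,000: deductible already satisfied, so owner's share is 20% × €3,000 = €600. Owner owes €600 (running OOP €3,780). Insurer: €3,000 − €600 = €2,400.
Bill 3, €12,853: deductible already satisfied, so owner's share is 20% × €12,853 = €2,570.60. Adding that to €3,780 gives €6,350.60, past the €4,425 cap; owner pays only €4,425 − €3,780 = €645. Insurer: €12,853 − €645 = €12,208.
Bill 4, €1,546: deductible met; 20% of €1,546 = €309.20. OOP would hit €4,734.20 > €4,425, so the cap limits the owner to €4,425 − €4,425 = €0. Plan pays €1,546 − €0 = €1,546.
Insurer total = bills − owner's total = €29,199 − €4,425 = €24,774.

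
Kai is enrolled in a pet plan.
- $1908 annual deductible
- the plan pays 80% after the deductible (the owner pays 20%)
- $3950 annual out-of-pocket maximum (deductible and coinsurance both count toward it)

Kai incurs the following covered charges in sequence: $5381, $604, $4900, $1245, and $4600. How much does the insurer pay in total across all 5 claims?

$12780

Bill 1, $5381: deductible takes $1908, $3473 remains; owner's 20% is $694.60. Cost to owner: $2602.60. OOP to date $2602.60. Plan pays $5381 − $2602.60 = $2778.40.
Bill 2, $604: deductible met; 20% of $604 = $120.80. Owner owes $120.80 (running OOP $2723.40). Insurer: $604 − $120.80 = $483.20.
Bill 3, $4900: 20% coinsurance on $4900 = $980. Cost to owner: $980. OOP to date $3703.40. Insurer: $4900 − $980 = $3920.
Bill 4, $1245: deductible already satisfied, so owner's share is 20% × $1245 = $249. That would push OOP to $3952.40, over the $3950 cap, so owner pays $3950 − $3703.40 = $246.60. Plan pays $1245 − $246.60 = $998.40.
Bill 5, $4600: 20% coinsurance on $4600 = $920. OOP would hit $4870 > $3950, so the cap limits the owner to $3950 − $3950 = $0. Insurer: $4600 − $0 = $4600.
Insurer total: $2778.40 + $483.20 + $3920 + $998.40 + $4600 = $12780.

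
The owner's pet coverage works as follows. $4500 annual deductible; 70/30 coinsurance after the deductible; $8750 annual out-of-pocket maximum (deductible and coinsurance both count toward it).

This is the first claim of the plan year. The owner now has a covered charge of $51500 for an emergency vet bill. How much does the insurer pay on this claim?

$42750

The full $4500 deductible is still open; $4500 of this bill applies to it.
After the $4500 deductible portion, $51500 − $4500 = $47000 is subject to coinsurance.
Owner's 30% share of $47000 is $14100.
That puts the owner's cost at $4500 + $14100 = $18600 before any cap.
Year-to-date out-of-pocket would reach $0 + $18600 = $18600, above the $8750 maximum, so the owner pays only $8750 − $0 = $8750.
The plan picks up $51500 − $8750 = $42750.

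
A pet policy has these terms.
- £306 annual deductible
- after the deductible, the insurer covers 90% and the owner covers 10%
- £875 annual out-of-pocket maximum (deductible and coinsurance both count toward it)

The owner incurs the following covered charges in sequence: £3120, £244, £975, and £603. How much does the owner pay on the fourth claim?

£60.30

Claim 1 — £3120: £306 to deductible, leaving £2814; coinsurance £2814 × 10% = £281.40. Cost to owner: £587.40. OOP to date £587.40.
Claim 2 — £244: deductible already satisfied, so owner's share is 10% × £244 = £24.40. Owner pays £24.40; OOP now £611.80.
Claim 3 — £975: 10% coinsurance on £975 = £97.50. Owner pays £97.50; OOP now £709.30.
Claim 4 — £603: deductible met; 10% of £603 = £60.30. Owner pays £60.30; OOP now £769.60.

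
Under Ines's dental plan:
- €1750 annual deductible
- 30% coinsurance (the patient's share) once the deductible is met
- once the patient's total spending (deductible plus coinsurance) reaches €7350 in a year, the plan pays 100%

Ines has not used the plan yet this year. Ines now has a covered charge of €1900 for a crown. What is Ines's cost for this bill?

Nothing has been paid toward the €1750 deductible, so the first €1750 of this charge is applied there.
The remaining €150 (= €1900 − €1750) moves to coinsurance.
30% of €150 = €45 falls to the patient.
So the patient owes €1750 + €45 = €1795 before any cap.
Year-to-date out-of-pocket becomes €0 + €1795 = €1795, still under the €7350 maximum, so no cap applies.

€1795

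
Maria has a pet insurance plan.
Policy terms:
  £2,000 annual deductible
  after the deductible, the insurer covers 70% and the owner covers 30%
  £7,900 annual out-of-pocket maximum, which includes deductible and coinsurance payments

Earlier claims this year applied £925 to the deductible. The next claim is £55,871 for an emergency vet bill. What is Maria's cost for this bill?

Deductible still to meet: £2,000 − £925 = £1,075.
The remaining £54,796 (= £55,871 − £1,075) moves to coinsurance.
Owner's 30% share of £54,796 is £16,438.80.
Owner responsibility before any cap: £1,075 + £16,438.80 = £17,513.80.
That would bring total out-of-pocket to £18,438.80, past the £7,900 cap. The owner is capped at £7,900 − £925 = £6,975 on this claim.

£6,975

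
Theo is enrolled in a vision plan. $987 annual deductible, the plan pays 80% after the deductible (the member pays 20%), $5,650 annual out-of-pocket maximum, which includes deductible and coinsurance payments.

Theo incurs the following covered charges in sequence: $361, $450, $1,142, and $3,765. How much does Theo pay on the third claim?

Claim 1 — $361: fully absorbed by the deductible. Member owes $361 (running OOP $361).
Claim 2 — $450: fully absorbed by the deductible. Member pays $450; OOP now $811.
Claim 3 — $1,142: deductible takes $176, $966 remains; coinsurance $966 × 20% = $193.20. Member owes $369.20 (running OOP $1,180.20).

$369.20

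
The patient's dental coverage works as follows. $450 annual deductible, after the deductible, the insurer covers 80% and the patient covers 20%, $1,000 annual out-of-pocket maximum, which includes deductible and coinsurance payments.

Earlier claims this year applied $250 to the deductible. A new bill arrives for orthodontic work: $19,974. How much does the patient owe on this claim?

Deductible still to meet: $450 − $250 = $200.
After the $200 deductible portion, $19,974 − $200 = $19,774 is subject to coinsurance.
Patient's 20% share of $19,774 is $3,954.80.
Patient responsibility before any cap: $200 + $3,954.80 = $4,154.80.
That would bring total out-of-pocket to $4,404.80, past the $1,000 cap. The patient is capped at $1,000 − $250 = $750 on this claim.

$750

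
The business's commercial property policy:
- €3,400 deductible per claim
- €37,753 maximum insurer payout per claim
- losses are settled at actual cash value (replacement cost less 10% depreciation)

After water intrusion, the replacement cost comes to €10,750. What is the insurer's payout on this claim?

Depreciate 10%: the covered value is €10,750 × 0.9 = €9,675.
Less the €3,400 deductible: €9,675 − €3,400 = €6,275.
€6,275 is within the €37,753 limit, so the insurer pays €6,275.

€6,275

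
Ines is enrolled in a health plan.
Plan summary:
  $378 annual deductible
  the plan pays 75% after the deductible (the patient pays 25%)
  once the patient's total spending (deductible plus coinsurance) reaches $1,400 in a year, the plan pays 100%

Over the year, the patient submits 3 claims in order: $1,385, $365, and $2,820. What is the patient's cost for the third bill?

$679

Claim 1 ($1,385): $378 finishes the deductible; $1,007 goes to coinsurance; patient's 25% is $251.75. Patient pays $629.75; OOP now $629.75.
Claim 2 ($365): deductible already satisfied, so patient's share is 25% × $365 = $91.25. Patient pays $91.25; OOP now $721.
Claim 3 ($2,820): 25% coinsurance on $2,820 = $705. That would push OOP to $1,426, over the $1,400 cap, so patient pays $1,400 − $721 = $679.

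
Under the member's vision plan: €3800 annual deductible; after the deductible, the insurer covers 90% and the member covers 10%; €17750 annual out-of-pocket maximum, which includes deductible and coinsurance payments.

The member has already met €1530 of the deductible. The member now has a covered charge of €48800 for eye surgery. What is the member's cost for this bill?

€6923

Remaining deductible: €3800 − €1530 = €2270.
That leaves €48800 − €2270 = €46530 for coinsurance.
10% of €46530 = €4653 falls to the member.
So the member owes €2270 + €4653 = €6923 before any cap.
Year-to-date out-of-pocket becomes €1530 + €6923 = €8453, still under the €17750 maximum, so no cap applies.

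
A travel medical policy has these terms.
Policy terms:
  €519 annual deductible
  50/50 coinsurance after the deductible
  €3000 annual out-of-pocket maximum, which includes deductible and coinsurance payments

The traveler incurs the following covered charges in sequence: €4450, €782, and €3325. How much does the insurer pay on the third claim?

Bill 1, €4450: €519 to deductible, leaving €3931; coinsurance €3931 × 50% = €1965.50. Traveler pays €2484.50; OOP now €2484.50. Plan pays €4450 − €2484.50 = €1965.50.
Bill 2, €782: 50% coinsurance on €782 = €391. Traveler pays €391; OOP now €2875.50. Plan pays €782 − €391 = €391.
Bill 3, €3325: deductible met; 50% of €3325 = €1662.50. Adding that to €2875.50 gives €4538, past the €3000 cap; traveler pays only €3000 − €2875.50 = €124.50. Plan pays €3325 − €124.50 = €3200.50.

€3200.50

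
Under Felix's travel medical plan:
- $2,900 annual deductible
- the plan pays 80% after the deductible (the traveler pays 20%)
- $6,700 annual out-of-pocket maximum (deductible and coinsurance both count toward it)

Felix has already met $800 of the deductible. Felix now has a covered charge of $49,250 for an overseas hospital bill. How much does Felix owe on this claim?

Remaining deductible: $2,900 − $800 = $2,100.
That leaves $49,250 − $2,100 = $47,150 for coinsurance.
20% of $47,150 = $9,430 falls to the traveler.
That puts the traveler's cost at $2,100 + $9,430 = $11,530 before any cap.
Year-to-date out-of-pocket would reach $800 + $11,530 = $12,330, above the $6,700 maximum, so the traveler pays only $6,700 − $800 = $5,900.

$5,900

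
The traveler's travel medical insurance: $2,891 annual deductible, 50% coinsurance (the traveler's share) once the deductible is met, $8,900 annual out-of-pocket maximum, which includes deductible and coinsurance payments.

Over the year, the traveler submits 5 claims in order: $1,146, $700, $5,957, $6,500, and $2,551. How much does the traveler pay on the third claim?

$3,501

Bill 1, $1,146: fully absorbed by the deductible. Traveler pays $1,146; OOP now $1,146.
Bill 2, $700: fully absorbed by the deductible. Traveler pays $700; OOP now $1,846.
Bill 3, $5,957: deductible takes $1,045, $4,912 remains; 50% of $4,912 = $2,456. Traveler pays $3,501; OOP now $5,347.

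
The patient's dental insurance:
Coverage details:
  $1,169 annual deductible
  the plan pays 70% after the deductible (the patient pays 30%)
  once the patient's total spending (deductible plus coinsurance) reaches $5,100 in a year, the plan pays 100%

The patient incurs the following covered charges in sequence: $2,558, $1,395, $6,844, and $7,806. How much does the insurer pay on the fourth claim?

Claim 1 ($2,558): $1,169 finishes the deductible; $1,389 goes to coinsurance; 30% of $1,389 = $416.70. Cost to patient: $1,585.70. OOP to date $1,585.70. Insurer: $2,558 − $1,585.70 = $972.30.
Claim 2 ($1,395): deductible met; 30% of $1,395 = $418.50. Patient pays $418.50; OOP now $2,004.20. Insurer: $1,395 − $418.50 = $976.50.
Claim 3 ($6,844): deductible already satisfied, so patient's share is 30% × $6,844 = $2,053.20. Patient owes $2,053.20 (running OOP $4,057.40). Insurer: $6,844 − $2,053.20 = $4,790.80.
Claim 4 ($7,806): 30% coinsurance on $7,806 = $2,341.80. That would push OOP to $6,399.20, over the $5,100 cap, so patient pays $5,100 − $4,057.40 = $1,042.60. Insurer: $7,806 − $1,042.60 = $6,763.40.

$6,763.40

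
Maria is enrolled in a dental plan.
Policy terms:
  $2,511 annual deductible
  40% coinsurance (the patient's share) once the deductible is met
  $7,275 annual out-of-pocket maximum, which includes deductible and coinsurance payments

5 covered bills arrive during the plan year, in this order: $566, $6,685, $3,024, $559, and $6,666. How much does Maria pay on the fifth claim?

#1 ($566): fully absorbed by the deductible. Patient owes $566 (running OOP $566).
#2 ($6,685): $1,945 finishes the deductible; $4,740 goes to coinsurance; coinsurance $4,740 × 40% = $1,896. Patient owes $3,841 (running OOP $4,407).
#3 ($3,024): deductible already satisfied, so patient's share is 40% × $3,024 = $1,209.60. Patient owes $1,209.60 (running OOP $5,616.60).
#4 ($559): 40% coinsurance on $559 = $223.60. Patient owes $223.60 (running OOP $5,840.20).
#5 ($6,666): deductible already satisfied, so patient's share is 40% × $6,666 = $2,666.40. OOP would hit $8,506.60 > $7,275, so the cap limits the patient to $7,275 − $5,840.20 = $1,434.80.

$1,434.80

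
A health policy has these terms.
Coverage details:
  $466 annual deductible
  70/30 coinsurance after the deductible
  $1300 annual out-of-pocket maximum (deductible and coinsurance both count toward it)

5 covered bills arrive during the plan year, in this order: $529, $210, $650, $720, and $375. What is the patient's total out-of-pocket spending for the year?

Claim 1 ($529): deductible takes $466, $63 remains; 30% of $63 = $18.90. Patient pays $484.90; OOP now $484.90.
Claim 2 ($210): deductible met; 30% of $210 = $63. Patient owes $63 (running OOP $547.90).
Claim 3 ($650): deductible already satisfied, so patient's share is 30% × $650 = $195. Cost to patient: $195. OOP to date $742.90.
Claim 4 ($720): deductible met; 30% of $720 = $216. Patient owes $216 (running OOP $958.90).
Claim 5 ($375): deductible already satisfied, so patient's share is 30% × $375 = $112.50. Patient owes $112.50 (running OOP $1071.40).
Total paid by the patient: $484.90 + $63 + $195 + $216 + $112.50 = $1071.40.

$1071.40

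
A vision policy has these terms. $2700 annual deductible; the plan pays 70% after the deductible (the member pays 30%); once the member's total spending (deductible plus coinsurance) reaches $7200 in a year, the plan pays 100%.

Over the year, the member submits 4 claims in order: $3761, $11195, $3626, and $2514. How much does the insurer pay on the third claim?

Claim 1 — $3761: deductible takes $2700, $1061 remains; coinsurance $1061 × 30% = $318.30. Member pays $3018.30; OOP now $3018.30. Insurer: $3761 − $3018.30 = $742.70.
Claim 2 — $11195: deductible already satisfied, so member's share is 30% × $11195 = $3358.50. Cost to member: $3358.50. OOP to date $6376.80. Plan pays $11195 − $3358.50 = $7836.50.
Claim 3 — $3626: 30% coinsurance on $3626 = $1087.80. That would push OOP to $7464.60, over the $7200 cap, so member pays $7200 − $6376.80 = $823.20. Plan pays $3626 − $823.20 = $2802.80.

$2802.80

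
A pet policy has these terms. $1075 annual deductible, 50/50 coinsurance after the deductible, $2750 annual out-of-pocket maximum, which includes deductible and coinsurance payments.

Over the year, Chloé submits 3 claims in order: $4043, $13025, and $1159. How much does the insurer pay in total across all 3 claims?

$15477

Claim 1 ($4043): $1075 to deductible, leaving $2968; coinsurance $2968 × 50% = $1484. Owner pays $2559; OOP now $2559. Plan pays $4043 − $2559 = $1484.
Claim 2 ($13025): 50% coinsurance on $13025 = $6512.50. OOP would hit $9071.50 > $2750, so the cap limits the owner to $2750 − $2559 = $191. Plan pays $13025 − $191 = $12834.
Claim 3 ($1159): deductible met; 50% of $1159 = $579.50. Adding that to $2750 gives $3329.50, past the $2750 cap; owner pays only $2750 − $2750 = $0. Insurer: $1159 − $0 = $1159.
Insurer total: $1484 + $12834 + $1159 = $15477.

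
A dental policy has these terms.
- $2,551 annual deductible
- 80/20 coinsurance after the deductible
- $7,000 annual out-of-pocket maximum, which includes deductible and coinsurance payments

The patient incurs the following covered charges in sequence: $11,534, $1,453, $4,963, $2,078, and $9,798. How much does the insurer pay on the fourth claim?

$1,662.40

#1 ($11,534): deductible takes $2,551, $8,983 remains; patient's 20% is $1,796.60. Patient owes $4,347.60 (running OOP $4,347.60). Insurer: $11,534 − $4,347.60 = $7,186.40.
#2 ($1,453): deductible met; 20% of $1,453 = $290.60. Patient owes $290.60 (running OOP $4,638.20). Plan pays $1,453 − $290.60 = $1,162.40.
#3 ($4,963): deductible met; 20% of $4,963 = $992.60. Patient pays $992.60; OOP now $5,630.80. Insurer: $4,963 − $992.60 = $3,970.40.
#4 ($2,078): deductible met; 20% of $2,078 = $415.60. Patient pays $415.60; OOP now $6,046.40. Plan pays $2,078 − $415.60 = $1,662.40.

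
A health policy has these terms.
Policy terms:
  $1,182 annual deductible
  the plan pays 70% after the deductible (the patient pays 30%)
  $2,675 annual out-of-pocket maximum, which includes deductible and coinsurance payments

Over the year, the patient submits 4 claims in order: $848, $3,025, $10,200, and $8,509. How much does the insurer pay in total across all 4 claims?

$19,907

Claim 1 — $848: all of it applies to the deductible. Cost to patient: $848. OOP to date $848. Insurer: $848 − $848 = $0.
Claim 2 — $3,025: deductible takes $334, $2,691 remains; patient's 30% is $807.30. Cost to patient: $1,141.30. OOP to date $1,989.30. Plan pays $3,025 − $1,141.30 = $1,883.70.
Claim 3 — $10,200: deductible already satisfied, so patient's share is 30% × $10,200 = $3,060. Adding that to $1,989.30 gives $5,049.30, past the $2,675 cap; patient pays only $2,675 − $1,989.30 = $685.70. Insurer: $10,200 − $685.70 = $9,514.30.
Claim 4 — $8,509: 30% coinsurance on $8,509 = $2,552.70. Adding that to $2,675 gives $5,227.70, past the $2,675 cap; patient pays only $2,675 − $2,675 = $0. Insurer: $8,509 − $0 = $8,509.
Insurer total: $0 + $1,883.70 + $9,514.30 + $8,509 = $19,907.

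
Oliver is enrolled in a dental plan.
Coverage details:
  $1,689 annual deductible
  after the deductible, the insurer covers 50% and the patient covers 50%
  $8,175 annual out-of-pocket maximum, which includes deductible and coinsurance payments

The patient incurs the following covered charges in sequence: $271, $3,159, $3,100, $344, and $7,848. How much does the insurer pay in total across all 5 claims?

$6,547

Claim 1 ($271): entire amount goes to the deductible. Patient pays $271; OOP now $271. Plan pays $271 − $271 = $0.
Claim 2 ($3,159): $1,418 to deductible, leaving $1,741; patient's 50% is $870.50. Cost to patient: $2,288.50. OOP to date $2,559.50. Insurer: $3,159 − $2,288.50 = $870.50.
Claim 3 ($3,100): 50% coinsurance on $3,100 = $1,550. Cost to patient: $1,550. OOP to date $4,109.50. Plan pays $3,100 − $1,550 = $1,550.
Claim 4 ($344): 50% coinsurance on $344 = $172. Cost to patient: $172. OOP to date $4,281.50. Plan pays $344 − $172 = $172.
Claim 5 ($7,848): deductible met; 50% of $7,848 = $3,924. OOP would hit $8,205.50 > $8,175, so the cap limits the patient to $8,175 − $4,281.50 = $3,893.50. Insurer: $7,848 − $3,893.50 = $3,954.50.
Insurer total = bills − patient's total = $14,722 − $8,175 = $6,547.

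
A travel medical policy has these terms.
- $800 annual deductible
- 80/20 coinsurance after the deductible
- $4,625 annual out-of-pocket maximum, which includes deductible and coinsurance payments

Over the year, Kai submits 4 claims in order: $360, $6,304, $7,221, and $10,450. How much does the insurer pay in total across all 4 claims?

$19,710

Bill 1, $360: fully absorbed by the deductible. Traveler owes $360 (running OOP $360). Insurer: $360 − $360 = $0.
Bill 2, $6,304: $440 to deductible, leaving $5,864; 20% of $5,864 = $1,172.80. Cost to traveler: $1,612.80. OOP to date $1,972.80. Plan pays $6,304 − $1,612.80 = $4,691.20.
Bill 3, $7,221: deductible met; 20% of $7,221 = $1,444.20. Traveler owes $1,444.20 (running OOP $3,417). Insurer: $7,221 − $1,444.20 = $5,776.80.
Bill 4, $10,450: deductible already satisfied, so traveler's share is 20% × $10,450 = $2,090. That would push OOP to $5,507, over the $4,625 cap, so traveler pays $4,625 − $3,417 = $1,208. Plan pays $10,450 − $1,208 = $9,242.
Insurer total: $0 + $4,691.20 + $5,776.80 + $9,242 = $19,710.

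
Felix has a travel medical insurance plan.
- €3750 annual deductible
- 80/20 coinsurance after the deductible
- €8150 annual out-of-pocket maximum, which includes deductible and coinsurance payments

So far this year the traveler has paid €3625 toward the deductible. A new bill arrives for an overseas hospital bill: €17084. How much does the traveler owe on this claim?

Remaining deductible: €3750 − €3625 = €125.
After the €125 deductible portion, €17084 − €125 = €16959 is subject to coinsurance.
20% of €16959 = €3391.80 falls to the traveler.
So the traveler owes €125 + €3391.80 = €3516.80 before any cap.
Year-to-date out-of-pocket becomes €3625 + €3516.80 = €7141.80, still under the €8150 maximum, so no cap applies.

€3516.80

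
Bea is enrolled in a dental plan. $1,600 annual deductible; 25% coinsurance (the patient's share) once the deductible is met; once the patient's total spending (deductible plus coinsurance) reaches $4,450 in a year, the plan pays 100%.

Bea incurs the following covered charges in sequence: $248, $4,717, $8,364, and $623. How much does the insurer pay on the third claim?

$6,355.25

Claim 1 ($248): entire amount goes to the deductible. Patient pays $248; OOP now $248. Plan pays $248 − $248 = $0.
Claim 2 ($4,717): deductible takes $1,352, $3,365 remains; 25% of $3,365 = $841.25. Patient owes $2,193.25 (running OOP $2,441.25). Insurer: $4,717 − $2,193.25 = $2,523.75.
Claim 3 ($8,364): 25% coinsurance on $8,364 = $2,091. Adding that to $2,441.25 gives $4,532.25, past the $4,450 cap; patient pays only $4,450 − $2,441.25 = $2,008.75. Plan pays $8,364 − $2,008.75 = $6,355.25.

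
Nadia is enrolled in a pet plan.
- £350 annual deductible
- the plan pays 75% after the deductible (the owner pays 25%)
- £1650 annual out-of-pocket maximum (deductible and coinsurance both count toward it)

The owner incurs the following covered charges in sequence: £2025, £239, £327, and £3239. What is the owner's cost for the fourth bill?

#1 (£2025): deductible takes £350, £1675 remains; 25% of £1675 = £418.75. Owner pays £768.75; OOP now £768.75.
#2 (£239): deductible met; 25% of £239 = £59.75. Owner owes £59.75 (running OOP £828.50).
#3 (£327): deductible already satisfied, so owner's share is 25% × £327 = £81.75. Owner owes £81.75 (running OOP £910.25).
#4 (£3239): 25% coinsurance on £3239 = £809.75. Adding that to £910.25 gives £1720, past the £1650 cap; owner pays only £1650 − £910.25 = £739.75.

£739.75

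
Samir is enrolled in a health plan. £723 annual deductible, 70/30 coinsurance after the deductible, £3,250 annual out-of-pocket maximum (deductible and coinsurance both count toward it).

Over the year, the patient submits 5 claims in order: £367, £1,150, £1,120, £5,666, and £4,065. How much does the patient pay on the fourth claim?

£1,699.80

#1 (£367): fully absorbed by the deductible. Patient owes £367 (running OOP £367).
#2 (£1,150): £356 finishes the deductible; £794 goes to coinsurance; coinsurance £794 × 30% = £238.20. Patient owes £594.20 (running OOP £961.20).
#3 (£1,120): 30% coinsurance on £1,120 = £336. Patient pays £336; OOP now £1,297.20.
#4 (£5,666): deductible met; 30% of £5,666 = £1,699.80. Cost to patient: £1,699.80. OOP to date £2,997.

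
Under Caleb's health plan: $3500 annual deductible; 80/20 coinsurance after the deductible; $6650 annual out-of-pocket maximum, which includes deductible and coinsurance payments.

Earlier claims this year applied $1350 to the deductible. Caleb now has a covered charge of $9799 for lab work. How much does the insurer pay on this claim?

$6119.20

Deductible still to meet: $3500 − $1350 = $2150.
After the $2150 deductible portion, $9799 − $2150 = $7649 is subject to coinsurance.
20% of $7649 = $1529.80 falls to the patient.
That puts the patient's cost at $2150 + $1529.80 = $3679.80 before any cap.
Total out-of-pocket so far would be $1350 + $3679.80 = $5029.80, below the $6650 cap — no reduction.
The insurer covers the remainder: $9799 − $3679.80 = $6119.20.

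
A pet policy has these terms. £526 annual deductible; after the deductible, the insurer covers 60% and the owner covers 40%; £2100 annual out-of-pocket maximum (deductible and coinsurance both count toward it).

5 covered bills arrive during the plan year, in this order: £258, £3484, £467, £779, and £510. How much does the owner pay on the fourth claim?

£100.80

Bill 1, £258: entire amount goes to the deductible. Owner pays £258; OOP now £258.
Bill 2, £3484: deductible takes £268, £3216 remains; 40% of £3216 = £1286.40. Cost to owner: £1554.40. OOP to date £1812.40.
Bill 3, £467: 40% coinsurance on £467 = £186.80. Cost to owner: £186.80. OOP to date £1999.20.
Bill 4, £779: deductible met; 40% of £779 = £311.60. OOP would hit £2310.80 > £2100, so the cap limits the owner to £2100 − £1999.20 = £100.80.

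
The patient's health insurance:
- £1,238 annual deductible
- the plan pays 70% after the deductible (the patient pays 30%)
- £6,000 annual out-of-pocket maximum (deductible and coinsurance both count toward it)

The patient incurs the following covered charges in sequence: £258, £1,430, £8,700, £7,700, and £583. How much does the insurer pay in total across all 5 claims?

Bill 1, £258: entire amount goes to the deductible. Patient pays £258; OOP now £258. Insurer: £258 − £258 = £0.
Bill 2, £1,430: £980 finishes the deductible; £450 goes to coinsurance; patient's 30% is £135. Cost to patient: £1,115. OOP to date £1,373. Insurer: £1,430 − £1,115 = £315.
Bill 3, £8,700: deductible already satisfied, so patient's share is 30% × £8,700 = £2,610. Cost to patient: £2,610. OOP to date £3,983. Plan pays £8,700 − £2,610 = £6,090.
Bill 4, £7,700: deductible already satisfied, so patient's share is 30% × £7,700 = £2,310. That would push OOP to £6,293, over the £6,000 cap, so patient pays £6,000 − £3,983 = £2,017. Insurer: £7,700 − £2,017 = £5,683.
Bill 5, £583: 30% coinsurance on £583 = £174.90. Adding that to £6,000 gives £6,174.90, past the £6,000 cap; patient pays only £6,000 − £6,000 = £0. Plan pays £583 − £0 = £583.
Insurer total = bills − patient's total = £18,671 − £6,000 = £12,671.

£12,671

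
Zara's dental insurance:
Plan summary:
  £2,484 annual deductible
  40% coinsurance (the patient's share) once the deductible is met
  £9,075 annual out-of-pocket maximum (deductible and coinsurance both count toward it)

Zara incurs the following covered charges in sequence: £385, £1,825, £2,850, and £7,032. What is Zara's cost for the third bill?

Bill 1, £385: fully absorbed by the deductible. Patient pays £385; OOP now £385.
Bill 2, £1,825: entire amount goes to the deductible. Cost to patient: £1,825. OOP to date £2,210.
Bill 3, £2,850: £274 to deductible, leaving £2,576; patient's 40% is £1,030.40. Patient pays £1,304.40; OOP now £3,514.40.

£1,304.40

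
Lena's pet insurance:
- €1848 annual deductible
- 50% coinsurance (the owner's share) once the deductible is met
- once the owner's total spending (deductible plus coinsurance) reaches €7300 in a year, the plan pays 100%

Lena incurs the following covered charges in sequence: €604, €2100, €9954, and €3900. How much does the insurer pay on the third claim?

€4977

Claim 1 (€604): fully absorbed by the deductible. Owner owes €604 (running OOP €604). Plan pays €604 − €604 = €0.
Claim 2 (€2100): deductible takes €1244, €856 remains; 50% of €856 = €428. Cost to owner: €1672. OOP to date €2276. Plan pays €2100 − €1672 = €428.
Claim 3 (€9954): 50% coinsurance on €9954 = €4977. Owner pays €4977; OOP now €7253. Plan pays €9954 − €4977 = €4977.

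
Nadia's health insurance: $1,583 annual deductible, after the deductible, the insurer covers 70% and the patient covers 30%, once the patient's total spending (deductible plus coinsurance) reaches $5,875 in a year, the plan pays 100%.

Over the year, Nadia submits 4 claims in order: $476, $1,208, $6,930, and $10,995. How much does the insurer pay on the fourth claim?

#1 ($476): entire amount goes to the deductible. Cost to patient: $476. OOP to date $476. Plan pays $476 − $476 = $0.
#2 ($1,208): $1,107 finishes the deductible; $101 goes to coinsurance; coinsurance $101 × 30% = $30.30. Cost to patient: $1,137.30. OOP to date $1,613.30. Insurer: $1,208 − $1,137.30 = $70.70.
#3 ($6,930): deductible already satisfied, so patient's share is 30% × $6,930 = $2,079. Patient pays $2,079; OOP now $3,692.30. Plan pays $6,930 − $2,079 = $4,851.
#4 ($10,995): 30% coinsurance on $10,995 = $3,298.50. That would push OOP to $6,990.80, over the $5,875 cap, so patient pays $5,875 − $3,692.30 = $2,182.70. Plan pays $10,995 − $2,182.70 = $8,812.30.

$8,812.30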